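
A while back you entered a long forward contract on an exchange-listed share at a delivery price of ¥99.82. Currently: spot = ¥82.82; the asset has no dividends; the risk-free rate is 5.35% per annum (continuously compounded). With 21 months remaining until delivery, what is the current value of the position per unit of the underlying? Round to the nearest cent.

Current fair forward for the remaining 21 months: F = S·e^(r·T), r = 0.0535
F = 82.82 · e^(0.0535 × 21/12) = 82.82 × 1.098148 = 90.9486
Value of long forward = (F − K)·e^(−rT) = (90.9486 − 99.82) · e^(−0.0535·21/12)
= -8.8714 × 0.910624 = -8.08

-¥8.08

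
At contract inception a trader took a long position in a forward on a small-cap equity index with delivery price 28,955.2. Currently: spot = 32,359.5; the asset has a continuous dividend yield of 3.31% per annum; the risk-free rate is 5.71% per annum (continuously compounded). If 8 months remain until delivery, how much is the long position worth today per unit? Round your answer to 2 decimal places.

Current fair forward for the remaining 8 months: F = S·e^((r − q)·T), (r − q) = 0.0571 − 0.0331 = 0.0240
F = 32359.5 · e^(0.0240 × 8/12) = 32359.5 × 1.01612869 = 32881.4163
Value of long forward = (F − K)·e^(−rT) = (32881.4163 − 28955.2) · e^(−0.0571·8/12)
= 3926.2163 × 0.96264876 = 3779.57

3779.57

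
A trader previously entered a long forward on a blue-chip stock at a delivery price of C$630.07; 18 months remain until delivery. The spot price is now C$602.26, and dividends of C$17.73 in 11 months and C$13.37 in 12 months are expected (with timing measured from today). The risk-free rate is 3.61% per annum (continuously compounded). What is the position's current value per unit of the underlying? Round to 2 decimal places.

PV(remaining dividends) I = 17.73·e^(−0.0361·11/12) + 13.37·e^(−0.0361·12/12) = 30.0488
Current forward F = (S − I)·e^(rT) = (602.26 − 30.0488)·e^(0.0361·18/12) = 572.2112 × 1.055643 = 604.0507
Value (long) = (F − K)·e^(−rT) = (604.0507 − 630.07) × 0.947290 = -24.6478
Value = -C$24.65

-C$24.65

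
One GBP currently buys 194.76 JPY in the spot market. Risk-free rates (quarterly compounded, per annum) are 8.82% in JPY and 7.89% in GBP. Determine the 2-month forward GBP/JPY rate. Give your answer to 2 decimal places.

195.06

By covered interest parity, F = S · (1+r_JPY/4)^(4T) / (1+r_GBP/4)^(4T)
= 194.76 × 1.014647 / 1.013107 = 194.76 × 1.001520
F = 195.06 JPY per GBP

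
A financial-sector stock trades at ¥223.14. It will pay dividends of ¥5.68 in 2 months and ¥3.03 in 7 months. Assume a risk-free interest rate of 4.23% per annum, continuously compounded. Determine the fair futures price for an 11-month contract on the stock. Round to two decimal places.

¥223.03

PV(dividends) I = 5.68·e^(−0.0423·2/12) + 3.03·e^(−0.0423·7/12)
I = 5.6401 + 2.9561 = 8.5962
F = (S − I)·e^(rT) = (223.14 − 8.5962) · e^(0.0423·11/12)
= 214.5438 · e^0.038775 = 214.5438 × 1.039537 = ¥223.03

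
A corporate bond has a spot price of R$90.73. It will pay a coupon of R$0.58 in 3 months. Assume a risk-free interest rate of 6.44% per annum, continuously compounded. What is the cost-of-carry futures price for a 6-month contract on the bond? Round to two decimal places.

R$93.11

PV(coupons) I = 0.58·e^(−0.0644·3/12)
I = 0.5707
F = (S − I)·e^(rT) = (90.73 − 0.5707) · e^(0.0644·6/12)
= 90.1593 · e^0.032200 = 90.1593 × 1.032724 = R$93.11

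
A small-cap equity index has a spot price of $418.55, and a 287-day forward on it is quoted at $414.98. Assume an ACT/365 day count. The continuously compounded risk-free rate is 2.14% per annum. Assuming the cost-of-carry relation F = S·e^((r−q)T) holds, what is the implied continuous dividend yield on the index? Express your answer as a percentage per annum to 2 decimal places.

3.23%

From F = S·e^((r−q)T): (r − q) = ln(F/S)/T
ln(414.98/418.55) = ln(0.991471) = -0.008566
(r − q) = -0.008566 / (287/365) = -0.010894
q = r − ln(F/S)/T = 0.0214 + 0.010894 = 0.032294
q = 3.23%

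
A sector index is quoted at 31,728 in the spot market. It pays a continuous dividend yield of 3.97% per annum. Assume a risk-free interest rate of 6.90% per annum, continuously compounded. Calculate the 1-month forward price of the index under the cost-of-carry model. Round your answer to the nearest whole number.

31,806

F = S·e^((r − q)T) = 31728 · e^((0.0690 − 0.0397) × 1/12)
= 31728 · e^0.002442 = 31728 × 1.002445
F = 31,806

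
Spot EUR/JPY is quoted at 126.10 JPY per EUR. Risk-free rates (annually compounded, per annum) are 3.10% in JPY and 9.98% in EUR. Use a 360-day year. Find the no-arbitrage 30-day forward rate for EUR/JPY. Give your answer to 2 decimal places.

By covered interest parity, F = S · (1+r_JPY)^T / (1+r_EUR)^T
= 126.10 × 1.002547 / 1.007959 = 126.10 × 0.994631
F = 125.42 JPY per EUR

125.42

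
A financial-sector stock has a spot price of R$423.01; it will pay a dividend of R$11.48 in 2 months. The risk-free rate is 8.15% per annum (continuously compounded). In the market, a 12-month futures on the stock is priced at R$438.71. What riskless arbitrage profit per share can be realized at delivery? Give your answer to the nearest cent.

R$7.93 per share

PV(dividends) I = 11.48·e^(−0.0815·2/12) = 11.3251
Fair futures F* = (S − I)·e^(rT) = (423.01 − 11.3251)·e^0.081500 = 411.6849 × 1.084913 = 446.6423
Market R$438.71 < fair 446.6423: forward underpriced → reverse cash-and-carry (short the stock, invest proceeds at r, pay the dividends, go long the forward).
Profit at T = |F_mkt − F*| = |438.71 − 446.6423| = R$7.93 per share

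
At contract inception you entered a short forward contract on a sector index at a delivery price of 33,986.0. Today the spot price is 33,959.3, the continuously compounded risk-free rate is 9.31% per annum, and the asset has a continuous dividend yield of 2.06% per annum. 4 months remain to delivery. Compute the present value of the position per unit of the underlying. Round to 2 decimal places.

-779.41

Current fair forward for the remaining 4 months: F = S·e^((r − q)·T), (r − q) = 0.0931 − 0.0206 = 0.0725
F = 33959.3 · e^(0.0725 × 4/12) = 33959.3 × 1.02446105 = 34789.9801
Value of long forward = (F − K)·e^(−rT) = (34789.9801 − 33986.0) · e^(−0.0931·4/12)
= 803.9801 × 0.96944326 = 779.41
Short position value = −(long value) = -779.41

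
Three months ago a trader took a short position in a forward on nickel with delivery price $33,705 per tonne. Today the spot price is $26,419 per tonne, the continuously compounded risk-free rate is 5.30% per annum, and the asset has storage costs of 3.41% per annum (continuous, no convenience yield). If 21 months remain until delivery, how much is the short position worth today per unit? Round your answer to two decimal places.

Current fair forward for the remaining 21 months: F = S·e^((r + u)·T), (r + u) = 0.0530 + 0.0341 = 0.0871
F = 26419 · e^(0.0871 × 21/12) = 26419 × 1.16465511 = 30769.0234
Value of long forward = (F − K)·e^(−rT) = (30769.0234 − 33705) · e^(−0.0530·21/12)
= -2935.9766 × 0.91142133 = -2675.91
Short position value = −(long value) = $2675.91

$2675.91 per tonne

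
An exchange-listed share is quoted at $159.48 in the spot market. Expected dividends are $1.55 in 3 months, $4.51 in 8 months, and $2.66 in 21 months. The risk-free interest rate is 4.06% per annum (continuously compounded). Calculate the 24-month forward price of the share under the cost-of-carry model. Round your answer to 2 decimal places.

$163.86

PV(dividends) I = 1.55·e^(−0.0406·3/12) + 4.51·e^(−0.0406·8/12) + 2.66·e^(−0.0406·21/12)
I = 1.5343 + 4.3896 + 2.4776 = 8.4015
F = (S − I)·e^(rT) = (159.48 − 8.4015) · e^(0.0406·24/12)
= 151.0785 · e^0.081200 = 151.0785 × 1.084588 = $163.86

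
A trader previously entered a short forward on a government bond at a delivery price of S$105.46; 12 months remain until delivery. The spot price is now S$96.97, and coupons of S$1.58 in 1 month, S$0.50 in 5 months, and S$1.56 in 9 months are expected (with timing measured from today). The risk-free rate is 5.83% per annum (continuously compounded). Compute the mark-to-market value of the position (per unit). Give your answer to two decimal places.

S$6.07

PV(remaining coupons) I = 1.58·e^(−0.0583·1/12) + 0.50·e^(−0.0583·5/12) + 1.56·e^(−0.0583·9/12) = 3.5536
Current forward F = (S − I)·e^(rT) = (96.97 − 3.5536)·e^(0.0583·12/12) = 93.4164 × 1.060033 = 99.0245
Value (long) = (F − K)·e^(−rT) = (99.0245 − 105.46) × 0.943367 = -6.0710
Short position value = −(long value) = S$6.07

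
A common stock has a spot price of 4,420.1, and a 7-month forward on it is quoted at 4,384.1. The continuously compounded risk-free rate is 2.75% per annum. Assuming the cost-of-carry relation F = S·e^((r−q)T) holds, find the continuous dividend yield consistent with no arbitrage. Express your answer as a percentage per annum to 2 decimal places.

4.15%

From F = S·e^((r−q)T): (r − q) = ln(F/S)/T
ln(4384.1/4420.1) = ln(0.991855) = -0.008178
(r − q) = -0.008178 / (7/12) = -0.014019
q = r − ln(F/S)/T = 0.0275 + 0.014019 = 0.041519
q = 4.15%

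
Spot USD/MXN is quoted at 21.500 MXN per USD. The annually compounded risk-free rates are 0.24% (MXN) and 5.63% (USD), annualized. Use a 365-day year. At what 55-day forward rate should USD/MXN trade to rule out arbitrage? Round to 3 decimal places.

21.331

By covered interest parity, F = S · (1+r_MXN)^T / (1+r_USD)^T
= 21.500 × 1.000361 / 1.008288 = 21.500 × 0.992138
F = 21.331 MXN per USD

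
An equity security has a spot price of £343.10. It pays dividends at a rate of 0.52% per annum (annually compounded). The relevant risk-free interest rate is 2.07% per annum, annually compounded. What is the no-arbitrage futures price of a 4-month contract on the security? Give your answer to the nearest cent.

£344.85

F = S · (1+r)^T / (1+q)^T
= 343.10 × 1.006853 / 1.001730 = 343.10 × 1.005114
F = £344.85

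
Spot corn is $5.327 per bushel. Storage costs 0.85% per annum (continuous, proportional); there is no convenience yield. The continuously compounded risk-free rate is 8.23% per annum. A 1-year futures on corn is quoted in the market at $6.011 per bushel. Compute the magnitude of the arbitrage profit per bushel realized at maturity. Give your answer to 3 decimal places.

Fair futures: F* = S·e^(carry·T), with carry = (r + u) = 0.0823 + 0.0085 = 0.0908
F* = 5.327 · e^(0.0908 × 1) = 5.327 · e^0.090800 = 5.327 × 1.095050 = $5.8333
Market $6.011 > fair $5.8333: forward overpriced → cash-and-carry (buy spot, short the forward).
At maturity, profit = |F_mkt − F*| = |6.011 − 5.8333| = $0.178 per bushel

$0.178 per bushel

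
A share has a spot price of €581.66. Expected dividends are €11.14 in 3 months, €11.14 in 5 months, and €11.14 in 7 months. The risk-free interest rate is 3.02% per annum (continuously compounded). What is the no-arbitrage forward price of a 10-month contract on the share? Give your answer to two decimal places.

PV(dividends) I = 11.14·e^(−0.0302·3/12) + 11.14·e^(−0.0302·5/12) + 11.14·e^(−0.0302·7/12)
I = 11.0562 + 11.0007 + 10.9455 = 33.0024
F = (S − I)·e^(rT) = (581.66 − 33.0024) · e^(0.0302·10/12)
= 548.6576 · e^0.025167 = 548.6576 × 1.025486 = €562.64

€562.64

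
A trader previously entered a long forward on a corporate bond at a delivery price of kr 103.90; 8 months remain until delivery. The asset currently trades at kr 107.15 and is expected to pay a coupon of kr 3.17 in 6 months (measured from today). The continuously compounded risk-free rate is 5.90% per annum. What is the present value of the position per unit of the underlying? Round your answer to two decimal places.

PV(remaining coupons) I = 3.17·e^(−0.0590·6/12) = 3.0779
Current forward F = (S − I)·e^(rT) = (107.15 − 3.0779)·e^(0.0590·8/12) = 104.0721 × 1.040117 = 108.2472
Value (long) = (F − K)·e^(−rT) = (108.2472 − 103.90) × 0.961430 = 4.1795
Value = kr 4.18

kr 4.18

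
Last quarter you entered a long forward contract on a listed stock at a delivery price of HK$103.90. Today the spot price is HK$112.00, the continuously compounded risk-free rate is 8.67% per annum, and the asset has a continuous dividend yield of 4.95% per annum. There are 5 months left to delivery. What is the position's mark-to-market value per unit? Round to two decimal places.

HK$9.50

Current fair forward for the remaining 5 months: F = S·e^((r − q)·T), (r − q) = 0.0867 − 0.0495 = 0.0372
F = 112.00 · e^(0.0372 × 5/12) = 112.00 × 1.015621 = 113.7496
Value of long forward = (F − K)·e^(−rT) = (113.7496 − 103.90) · e^(−0.0867·5/12)
= 9.8496 × 0.964520 = 9.50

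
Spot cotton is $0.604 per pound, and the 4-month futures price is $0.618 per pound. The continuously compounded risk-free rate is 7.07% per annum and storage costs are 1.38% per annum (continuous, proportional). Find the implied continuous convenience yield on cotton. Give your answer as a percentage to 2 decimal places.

1.58%

F = S·e^((r+u−y)T) ⇒ (r+u−y) = ln(F/S)/T
ln(0.618/0.604) = 0.022914; /T ⇒ 0.068742
y = r + u − ln(F/S)/T = 0.0707 + 0.0138 − 0.068742 = 0.015758
y = 1.58%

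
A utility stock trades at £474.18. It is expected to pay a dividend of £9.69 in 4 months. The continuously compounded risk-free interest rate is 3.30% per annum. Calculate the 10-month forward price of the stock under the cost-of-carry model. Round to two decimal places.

PV(dividends) I = 9.69·e^(−0.0330·4/12)
I = 9.5840
F = (S − I)·e^(rT) = (474.18 − 9.5840) · e^(0.0330·10/12)
= 464.5960 · e^0.027500 = 464.5960 × 1.027882 = £477.55

£477.55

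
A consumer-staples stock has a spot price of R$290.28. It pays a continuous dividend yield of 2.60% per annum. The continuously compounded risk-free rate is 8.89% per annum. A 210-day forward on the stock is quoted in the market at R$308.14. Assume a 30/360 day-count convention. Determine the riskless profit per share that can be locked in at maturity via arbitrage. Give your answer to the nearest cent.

Fair forward: F* = S·e^(carry·T), with carry = (r − q) = 0.0889 − 0.0260 = 0.0629
F* = 290.28 · e^(0.0629 × 210/360) = 290.28 · e^0.036692 = 290.28 × 1.037373 = R$301.1286
Market R$308.14 > fair R$301.1286: forward overpriced → cash-and-carry (buy spot, short the forward).
At maturity, profit = |F_mkt − F*| = |308.14 − 301.1286| = R$7.01 per share

R$7.01 per share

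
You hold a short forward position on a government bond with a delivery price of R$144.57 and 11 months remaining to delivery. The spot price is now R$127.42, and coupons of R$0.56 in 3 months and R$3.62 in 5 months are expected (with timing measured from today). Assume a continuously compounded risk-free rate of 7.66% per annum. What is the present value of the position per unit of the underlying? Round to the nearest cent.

R$11.40

PV(remaining coupons) I = 0.56·e^(−0.0766·3/12) + 3.62·e^(−0.0766·5/12) = 4.0557
Current forward F = (S − I)·e^(rT) = (127.42 − 4.0557)·e^(0.0766·11/12) = 123.3643 × 1.072741 = 132.3379
Value (long) = (F − K)·e^(−rT) = (132.3379 − 144.57) × 0.932192 = -11.4027
Short position value = −(long value) = R$11.40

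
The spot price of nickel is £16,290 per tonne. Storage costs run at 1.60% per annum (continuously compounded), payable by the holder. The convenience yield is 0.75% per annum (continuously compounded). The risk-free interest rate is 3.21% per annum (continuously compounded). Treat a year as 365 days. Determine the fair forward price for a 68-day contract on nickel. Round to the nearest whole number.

£16,414 per tonne

Net carry = r + u − y = 0.0321 + 0.0160 − 0.0075 = 0.0406
F = S·e^((r+u−y)T) = 16290 · e^(0.0406 × 68/365) = 16290 · e^0.007564
= 16290 × 1.007593 = £16,414 per tonne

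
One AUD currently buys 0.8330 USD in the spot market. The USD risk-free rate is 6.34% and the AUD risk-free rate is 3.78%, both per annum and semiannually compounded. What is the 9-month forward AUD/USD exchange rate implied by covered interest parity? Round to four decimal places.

0.8487

By covered interest parity, F = S · (1+r_USD/2)^(2T) / (1+r_AUD/2)^(2T)
= 0.8330 × 1.047925 / 1.028484 = 0.8330 × 1.018903
F = 0.8487 USD per AUD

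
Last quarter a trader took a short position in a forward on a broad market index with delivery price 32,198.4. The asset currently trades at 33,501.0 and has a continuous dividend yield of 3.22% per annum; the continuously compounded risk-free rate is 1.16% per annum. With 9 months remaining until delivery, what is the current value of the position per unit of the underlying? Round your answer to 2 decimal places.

-782.15

Current fair forward for the remaining 9 months: F = S·e^((r − q)·T), (r − q) = 0.0116 − 0.0322 = -0.0206
F = 33501.0 · e^(-0.0206 × 9/12) = 33501.0 × 0.98466874 = 32987.3875
Value of long forward = (F − K)·e^(−rT) = (32987.3875 − 32198.4) · e^(−0.0116·9/12)
= 788.9875 × 0.99133774 = 782.15
Short position value = −(long value) = -782.15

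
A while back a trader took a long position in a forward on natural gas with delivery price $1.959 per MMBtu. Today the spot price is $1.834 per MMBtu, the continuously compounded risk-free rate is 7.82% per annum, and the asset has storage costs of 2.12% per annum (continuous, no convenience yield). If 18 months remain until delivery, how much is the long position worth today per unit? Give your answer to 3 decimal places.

Current fair forward for the remaining 18 months: F = S·e^((r + u)·T), (r + u) = 0.0782 + 0.0212 = 0.0994
F = 1.834 · e^(0.0994 × 18/12) = 1.834 × 1.160789 = 2.1289
Value of long forward = (F − K)·e^(−rT) = (2.1289 − 1.959) · e^(−0.0782·18/12)
= 0.1699 × 0.889318 = 0.151

$0.151 per MMBtu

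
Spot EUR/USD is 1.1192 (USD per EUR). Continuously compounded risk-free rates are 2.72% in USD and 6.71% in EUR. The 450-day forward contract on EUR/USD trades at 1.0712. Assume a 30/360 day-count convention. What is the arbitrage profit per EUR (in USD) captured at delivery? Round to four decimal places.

Fair forward: F* = S·e^(carry·T), with carry = (r_USD − r_EUR) = 0.0272 − 0.0671 = -0.0399
F* = 1.1192 · e^(-0.0399 × 450/360) = 1.1192 · e^-0.049875 = 1.1192 × 0.951348 = 1.0647
Market 1.0712 > fair 1.0647: forward overpriced → cash-and-carry (buy spot, short the forward).
At maturity, profit = |F_mkt − F*| = |1.0712 − 1.0647| = 0.0065 per EUR (in USD)

0.0065 per EUR (in USD)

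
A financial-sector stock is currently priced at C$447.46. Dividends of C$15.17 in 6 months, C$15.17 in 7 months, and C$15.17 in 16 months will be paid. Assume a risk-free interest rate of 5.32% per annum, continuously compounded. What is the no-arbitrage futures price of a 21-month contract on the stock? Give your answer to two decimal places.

PV(dividends) I = 15.17·e^(−0.0532·6/12) + 15.17·e^(−0.0532·7/12) + 15.17·e^(−0.0532·16/12)
I = 14.7718 + 14.7065 + 14.1312 = 43.6095
F = (S − I)·e^(rT) = (447.46 − 43.6095) · e^(0.0532·21/12)
= 403.8505 · e^0.093100 = 403.8505 × 1.097571 = C$443.25

C$443.25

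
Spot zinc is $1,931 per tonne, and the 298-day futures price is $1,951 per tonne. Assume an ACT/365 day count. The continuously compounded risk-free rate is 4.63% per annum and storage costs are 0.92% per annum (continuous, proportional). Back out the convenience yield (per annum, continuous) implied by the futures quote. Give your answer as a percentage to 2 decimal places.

4.29%

F = S·e^((r+u−y)T) ⇒ (r+u−y) = ln(F/S)/T
ln(1951/1931) = 0.010304; /T ⇒ 0.012621
y = r + u − ln(F/S)/T = 0.0463 + 0.0092 − 0.012621 = 0.042879
y = 4.29%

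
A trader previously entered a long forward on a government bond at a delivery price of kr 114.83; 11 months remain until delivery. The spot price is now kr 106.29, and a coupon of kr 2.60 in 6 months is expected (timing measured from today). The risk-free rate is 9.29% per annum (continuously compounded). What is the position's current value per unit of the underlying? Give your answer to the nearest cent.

PV(remaining coupons) I = 2.60·e^(−0.0929·6/12) = 2.4820
Current forward F = (S − I)·e^(rT) = (106.29 − 2.4820)·e^(0.0929·11/12) = 103.8080 × 1.088889 = 113.0354
Value (long) = (F − K)·e^(−rT) = (113.0354 − 114.83) × 0.918367 = -1.6481
Value = -kr 1.65

-kr 1.65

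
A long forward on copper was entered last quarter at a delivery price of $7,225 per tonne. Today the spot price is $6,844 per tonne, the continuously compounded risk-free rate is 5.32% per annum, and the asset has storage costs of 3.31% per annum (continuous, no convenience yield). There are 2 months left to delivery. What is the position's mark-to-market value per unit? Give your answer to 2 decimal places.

Current fair forward for the remaining 2 months: F = S·e^((r + u)·T), (r + u) = 0.0532 + 0.0331 = 0.0863
F = 6844 · e^(0.0863 × 2/12) = 6844 × 1.01448727 = 6943.1509
Value of long forward = (F − K)·e^(−rT) = (6943.1509 − 7225) · e^(−0.0532·2/12)
= -281.8491 × 0.99117253 = -279.36

-$279.36 per tonne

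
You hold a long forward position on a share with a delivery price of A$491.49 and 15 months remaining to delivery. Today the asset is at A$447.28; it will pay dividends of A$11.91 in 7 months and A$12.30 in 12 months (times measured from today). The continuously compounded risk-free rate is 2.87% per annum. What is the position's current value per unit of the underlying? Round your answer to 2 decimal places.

PV(remaining dividends) I = 11.91·e^(−0.0287·7/12) + 12.30·e^(−0.0287·12/12) = 23.6643
Current forward F = (S − I)·e^(rT) = (447.28 − 23.6643)·e^(0.0287·15/12) = 423.6157 × 1.036526 = 439.0887
Value (long) = (F − K)·e^(−rT) = (439.0887 − 491.49) × 0.964761 = -50.5547
Value = -A$50.55

-A$50.55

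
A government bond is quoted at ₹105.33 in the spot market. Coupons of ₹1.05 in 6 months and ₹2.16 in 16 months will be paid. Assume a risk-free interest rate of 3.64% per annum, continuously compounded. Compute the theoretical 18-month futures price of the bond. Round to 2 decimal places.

PV(coupons) I = 1.05·e^(−0.0364·6/12) + 2.16·e^(−0.0364·16/12)
I = 1.0311 + 2.0577 = 3.0888
F = (S − I)·e^(rT) = (105.33 − 3.0888) · e^(0.0364·18/12)
= 102.2412 · e^0.054600 = 102.2412 × 1.056118 = ₹107.98

₹107.98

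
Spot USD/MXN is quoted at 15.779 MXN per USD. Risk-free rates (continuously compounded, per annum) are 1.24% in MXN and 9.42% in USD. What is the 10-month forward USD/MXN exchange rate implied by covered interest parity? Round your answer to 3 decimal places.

14.739

F = S·e^((r_MXN − r_USD)T) = 15.779 · e^((0.0124 − 0.0942) × 10/12)
= 15.779 · e^-0.068167 = 15.779 × 0.934104
F = 14.739 MXN per USD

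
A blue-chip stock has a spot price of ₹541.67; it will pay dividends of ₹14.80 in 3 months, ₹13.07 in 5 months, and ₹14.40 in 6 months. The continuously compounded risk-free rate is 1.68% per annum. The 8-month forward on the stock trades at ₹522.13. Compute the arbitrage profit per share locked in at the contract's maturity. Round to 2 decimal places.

₹16.83 per share

PV(dividends) I = 14.80·e^(−0.0168·3/12) + 13.07·e^(−0.0168·5/12) + 14.40·e^(−0.0168·6/12) = 41.9963
Fair forward F* = (S − I)·e^(rT) = (541.67 − 41.9963)·e^0.011200 = 499.6737 × 1.011263 = 505.3015
Market ₹522.13 > fair 505.3015: forward overpriced → cash-and-carry (borrow at r, buy the stock and collect the dividends, short the forward).
Profit at T = |F_mkt − F*| = |522.13 − 505.3015| = ₹16.83 per share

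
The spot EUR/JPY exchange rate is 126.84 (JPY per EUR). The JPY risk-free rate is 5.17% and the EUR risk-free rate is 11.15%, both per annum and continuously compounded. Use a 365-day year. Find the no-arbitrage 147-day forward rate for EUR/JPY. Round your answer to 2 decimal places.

123.82

F = S·e^((r_JPY − r_EUR)T) = 126.84 · e^((0.0517 − 0.1115) × 147/365)
= 126.84 · e^-0.024084 = 126.84 × 0.976204
F = 123.82 JPY per EUR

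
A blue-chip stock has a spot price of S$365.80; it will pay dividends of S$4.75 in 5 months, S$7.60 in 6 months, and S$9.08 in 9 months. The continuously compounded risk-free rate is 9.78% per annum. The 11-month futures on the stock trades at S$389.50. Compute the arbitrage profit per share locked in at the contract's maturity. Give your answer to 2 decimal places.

PV(dividends) I = 4.75·e^(−0.0978·5/12) + 7.60·e^(−0.0978·6/12) + 9.08·e^(−0.0978·9/12) = 20.2355
Fair futures F* = (S − I)·e^(rT) = (365.80 − 20.2355)·e^0.089650 = 345.5645 × 1.093791 = 377.9753
Market S$389.50 > fair 377.9753: forward overpriced → cash-and-carry (borrow at r, buy the stock and collect the dividends, short the forward).
Profit at T = |F_mkt − F*| = |389.50 − 377.9753| = S$11.52 per share

S$11.52 per share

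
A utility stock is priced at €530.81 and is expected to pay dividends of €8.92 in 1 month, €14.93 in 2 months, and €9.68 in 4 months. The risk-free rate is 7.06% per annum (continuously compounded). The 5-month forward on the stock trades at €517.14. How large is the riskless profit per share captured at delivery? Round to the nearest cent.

€4.55 per share

PV(dividends) I = 8.92·e^(−0.0706·1/12) + 14.93·e^(−0.0706·2/12) + 9.68·e^(−0.0706·4/12) = 33.0779
Fair forward F* = (S − I)·e^(rT) = (530.81 − 33.0779)·e^0.029417 = 497.7321 × 1.029854 = 512.5914
Market €517.14 > fair 512.5914: forward overpriced → cash-and-carry (borrow at r, buy the stock and collect the dividends, short the forward).
Profit at T = |F_mkt − F*| = |517.14 − 512.5914| = €4.55 per share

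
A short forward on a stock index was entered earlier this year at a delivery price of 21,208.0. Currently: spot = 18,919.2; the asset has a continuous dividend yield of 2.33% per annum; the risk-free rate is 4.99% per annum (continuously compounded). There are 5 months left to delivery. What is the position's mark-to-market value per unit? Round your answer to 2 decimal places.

2035.19

Current fair forward for the remaining 5 months: F = S·e^((r − q)·T), (r − q) = 0.0499 − 0.0233 = 0.0266
F = 18919.2 · e^(0.0266 × 5/12) = 18919.2 × 1.01114498 = 19130.0541
Value of long forward = (F − K)·e^(−rT) = (19130.0541 − 21208.0) · e^(−0.0499·5/12)
= -2077.9459 × 0.97942299 = -2035.19
Short position value = −(long value) = 2035.19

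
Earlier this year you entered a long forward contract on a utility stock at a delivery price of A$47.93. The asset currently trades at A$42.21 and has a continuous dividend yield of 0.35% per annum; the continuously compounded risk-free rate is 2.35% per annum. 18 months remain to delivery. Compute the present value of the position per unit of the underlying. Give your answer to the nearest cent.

Current fair forward for the remaining 18 months: F = S·e^((r − q)·T), (r − q) = 0.0235 − 0.0035 = 0.0200
F = 42.21 · e^(0.0200 × 18/12) = 42.21 × 1.030455 = 43.4955
Value of long forward = (F − K)·e^(−rT) = (43.4955 − 47.93) · e^(−0.0235·18/12)
= -4.4345 × 0.965364 = -4.28

-A$4.28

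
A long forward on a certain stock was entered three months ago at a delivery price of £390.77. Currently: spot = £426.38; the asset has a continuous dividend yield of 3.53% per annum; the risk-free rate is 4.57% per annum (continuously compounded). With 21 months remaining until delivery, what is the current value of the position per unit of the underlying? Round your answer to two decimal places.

Current fair forward for the remaining 21 months: F = S·e^((r − q)·T), (r − q) = 0.0457 − 0.0353 = 0.0104
F = 426.38 · e^(0.0104 × 21/12) = 426.38 × 1.018367 = 434.2113
Value of long forward = (F − K)·e^(−rT) = (434.2113 − 390.77) · e^(−0.0457·21/12)
= 43.4413 × 0.923139 = 40.10

£40.10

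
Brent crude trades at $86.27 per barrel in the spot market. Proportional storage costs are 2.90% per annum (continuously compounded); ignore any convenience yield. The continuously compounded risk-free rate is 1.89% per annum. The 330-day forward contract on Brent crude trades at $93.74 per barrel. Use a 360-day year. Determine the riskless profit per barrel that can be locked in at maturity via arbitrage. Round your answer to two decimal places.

Fair forward: F* = S·e^(carry·T), with carry = (r + u) = 0.0189 + 0.0290 = 0.0479
F* = 86.27 · e^(0.0479 × 330/360) = 86.27 · e^0.043908 = 86.27 × 1.044886 = $90.1423
Market $93.74 > fair $90.1423: forward overpriced → cash-and-carry (buy spot, short the forward).
At maturity, profit = |F_mkt − F*| = |93.74 − 90.1423| = $3.60 per barrel

$3.60 per barrel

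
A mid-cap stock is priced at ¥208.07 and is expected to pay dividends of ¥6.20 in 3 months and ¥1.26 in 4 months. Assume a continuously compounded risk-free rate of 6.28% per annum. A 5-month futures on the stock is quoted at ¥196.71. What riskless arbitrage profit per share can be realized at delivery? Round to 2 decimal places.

PV(dividends) I = 6.20·e^(−0.0628·3/12) + 1.26·e^(−0.0628·4/12) = 7.3373
Fair futures F* = (S − I)·e^(rT) = (208.07 − 7.3373)·e^0.026167 = 200.7327 × 1.026512 = 206.0545
Market ¥196.71 < fair 206.0545: forward underpriced → reverse cash-and-carry (short the stock, invest proceeds at r, pay the dividends, go long the forward).
Profit at T = |F_mkt − F*| = |196.71 − 206.0545| = ¥9.34 per share

¥9.34 per share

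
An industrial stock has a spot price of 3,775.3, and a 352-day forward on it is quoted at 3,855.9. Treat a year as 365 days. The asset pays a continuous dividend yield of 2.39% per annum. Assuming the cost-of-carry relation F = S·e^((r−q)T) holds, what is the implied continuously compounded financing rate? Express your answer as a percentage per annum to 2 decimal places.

From F = S·e^((r−q)T): (r − q) = ln(F/S)/T
ln(3855.9/3775.3) = ln(1.021349) = 0.021124
(r − q) = 0.021124 / (352/365) = 0.021904
r = ln(F/S)/T + q = 0.021904 + 0.0239 = 0.045804
r = 4.58%

4.58%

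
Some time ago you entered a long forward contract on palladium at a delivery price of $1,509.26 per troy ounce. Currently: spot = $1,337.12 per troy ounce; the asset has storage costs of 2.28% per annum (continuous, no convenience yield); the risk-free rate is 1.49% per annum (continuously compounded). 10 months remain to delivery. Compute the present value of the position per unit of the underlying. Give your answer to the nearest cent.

Current fair forward for the remaining 10 months: F = S·e^((r + u)·T), (r + u) = 0.0149 + 0.0228 = 0.0377
F = 1337.12 · e^(0.0377 × 10/12) = 1337.12 × 1.03191538 = 1379.7947
Value of long forward = (F − K)·e^(−rT) = (1379.7947 − 1509.26) · e^(−0.0149·10/12)
= -129.4653 × 0.98766010 = -127.87

-$127.87 per troy ounce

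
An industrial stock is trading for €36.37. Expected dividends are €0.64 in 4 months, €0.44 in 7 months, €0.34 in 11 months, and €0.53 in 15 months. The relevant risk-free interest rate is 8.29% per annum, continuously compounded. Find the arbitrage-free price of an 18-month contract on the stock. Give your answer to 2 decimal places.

PV(dividends) I = 0.64·e^(−0.0829·4/12) + 0.44·e^(−0.0829·7/12) + 0.34·e^(−0.0829·11/12) + 0.53·e^(−0.0829·15/12)
I = 0.6226 + 0.4192 + 0.3151 + 0.4778 = 1.8347
F = (S − I)·e^(rT) = (36.37 − 1.8347) · e^(0.0829·18/12)
= 34.5353 · e^0.124350 = 34.5353 × 1.132412 = €39.11

€39.11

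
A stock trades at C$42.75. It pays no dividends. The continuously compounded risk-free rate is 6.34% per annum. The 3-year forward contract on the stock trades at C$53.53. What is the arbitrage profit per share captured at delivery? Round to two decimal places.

C$1.82 per share

Fair forward: F* = S·e^(carry·T), with carry = r = 0.0634
F* = 42.75 · e^(0.0634 × 3) = 42.75 · e^0.190200 = 42.75 × 1.209491 = C$51.7057
Market C$53.53 > fair C$51.7057: forward overpriced → cash-and-carry (buy spot, short the forward).
At maturity, profit = |F_mkt − F*| = |53.53 − 51.7057| = C$1.82 per share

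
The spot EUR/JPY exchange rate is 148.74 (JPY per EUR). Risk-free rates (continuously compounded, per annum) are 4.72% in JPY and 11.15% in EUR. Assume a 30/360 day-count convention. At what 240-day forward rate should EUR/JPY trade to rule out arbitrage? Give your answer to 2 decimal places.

142.50

F = S·e^((r_JPY − r_EUR)T) = 148.74 · e^((0.0472 − 0.1115) × 240/360)
= 148.74 · e^-0.042867 = 148.74 × 0.958039
F = 142.50 JPY per EUR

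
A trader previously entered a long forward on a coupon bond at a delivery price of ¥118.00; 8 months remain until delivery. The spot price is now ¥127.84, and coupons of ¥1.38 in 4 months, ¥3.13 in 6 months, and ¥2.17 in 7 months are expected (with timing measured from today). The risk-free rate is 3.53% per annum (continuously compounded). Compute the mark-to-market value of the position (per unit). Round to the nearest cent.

¥6.02

PV(remaining coupons) I = 1.38·e^(−0.0353·4/12) + 3.13·e^(−0.0353·6/12) + 2.17·e^(−0.0353·7/12) = 6.5649
Current forward F = (S − I)·e^(rT) = (127.84 − 6.5649)·e^(0.0353·8/12) = 121.2751 × 1.023812 = 124.1629
Value (long) = (F − K)·e^(−rT) = (124.1629 − 118.00) × 0.976741 = 6.0196
Value = ¥6.02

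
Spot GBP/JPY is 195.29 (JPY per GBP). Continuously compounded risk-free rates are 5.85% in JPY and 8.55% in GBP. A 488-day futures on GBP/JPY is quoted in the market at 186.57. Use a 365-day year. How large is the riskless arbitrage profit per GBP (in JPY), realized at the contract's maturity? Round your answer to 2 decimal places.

Fair futures: F* = S·e^(carry·T), with carry = (r_JPY − r_GBP) = 0.0585 − 0.0855 = -0.0270
F* = 195.29 · e^(-0.0270 × 488/365) = 195.29 · e^-0.036099 = 195.29 × 0.964545 = 188.3660
Market 186.57 < fair 188.3660: forward underpriced → reverse cash-and-carry (short spot, go long the forward).
At maturity, profit = |F_mkt − F*| = |186.57 − 188.3660| = 1.80 per GBP (in JPY)

1.80 per GBP (in JPY)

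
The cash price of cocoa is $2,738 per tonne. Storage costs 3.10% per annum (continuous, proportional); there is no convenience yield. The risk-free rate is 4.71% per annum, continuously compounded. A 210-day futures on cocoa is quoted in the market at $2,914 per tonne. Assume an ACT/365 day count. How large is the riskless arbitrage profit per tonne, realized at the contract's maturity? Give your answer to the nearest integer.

Fair futures: F* = S·e^(carry·T), with carry = (r + u) = 0.0471 + 0.0310 = 0.0781
F* = 2738 · e^(0.0781 × 210/365) = 2738 · e^0.044934 = 2738 × 1.045959 = $2863.8357
Market $2914 > fair $2863.8357: forward overpriced → cash-and-carry (buy spot, short the forward).
At maturity, profit = |F_mkt − F*| = |2914 − 2863.8357| = $50 per tonne

$50 per tonne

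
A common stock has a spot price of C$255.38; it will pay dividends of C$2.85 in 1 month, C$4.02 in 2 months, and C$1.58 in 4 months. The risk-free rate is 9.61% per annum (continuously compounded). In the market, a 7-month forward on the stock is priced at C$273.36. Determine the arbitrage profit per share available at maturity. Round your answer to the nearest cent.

PV(dividends) I = 2.85·e^(−0.0961·1/12) + 4.02·e^(−0.0961·2/12) + 1.58·e^(−0.0961·4/12) = 8.3136
Fair forward F* = (S − I)·e^(rT) = (255.38 − 8.3136)·e^0.056058 = 247.0664 × 1.057659 = 261.3120
Market C$273.36 > fair 261.3120: forward overpriced → cash-and-carry (borrow at r, buy the stock and collect the dividends, short the forward).
Profit at T = |F_mkt − F*| = |273.36 − 261.3120| = C$12.05 per share

C$12.05 per share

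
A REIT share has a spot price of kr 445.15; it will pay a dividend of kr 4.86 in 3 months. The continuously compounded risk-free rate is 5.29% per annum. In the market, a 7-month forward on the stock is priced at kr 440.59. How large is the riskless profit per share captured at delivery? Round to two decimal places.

PV(dividends) I = 4.86·e^(−0.0529·3/12) = 4.7961
Fair forward F* = (S − I)·e^(rT) = (445.15 − 4.7961)·e^0.030858 = 440.3539 × 1.031339 = 454.1542
Market kr 440.59 < fair 454.1542: forward underpriced → reverse cash-and-carry (short the stock, invest proceeds at r, pay the dividends, go long the forward).
Profit at T = |F_mkt − F*| = |440.59 − 454.1542| = kr 13.56 per share

kr 13.56 per share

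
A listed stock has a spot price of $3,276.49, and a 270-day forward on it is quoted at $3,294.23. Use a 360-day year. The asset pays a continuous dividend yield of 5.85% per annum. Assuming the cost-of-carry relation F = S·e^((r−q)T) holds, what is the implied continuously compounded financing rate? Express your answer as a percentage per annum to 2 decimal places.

6.57%

From F = S·e^((r−q)T): (r − q) = ln(F/S)/T
ln(3294.23/3276.49) = ln(1.005414) = 0.005399
(r − q) = 0.005399 / (270/360) = 0.007199
r = ln(F/S)/T + q = 0.007199 + 0.0585 = 0.065699
r = 6.57%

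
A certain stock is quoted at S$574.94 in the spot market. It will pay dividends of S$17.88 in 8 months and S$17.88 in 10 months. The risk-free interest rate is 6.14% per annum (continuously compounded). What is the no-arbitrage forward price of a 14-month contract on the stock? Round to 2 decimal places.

S$580.95

PV(dividends) I = 17.88·e^(−0.0614·8/12) + 17.88·e^(−0.0614·10/12)
I = 17.1629 + 16.9882 = 34.1511
F = (S − I)·e^(rT) = (574.94 − 34.1511) · e^(0.0614·14/12)
= 540.7889 · e^0.071633 = 540.7889 × 1.074261 = S$580.95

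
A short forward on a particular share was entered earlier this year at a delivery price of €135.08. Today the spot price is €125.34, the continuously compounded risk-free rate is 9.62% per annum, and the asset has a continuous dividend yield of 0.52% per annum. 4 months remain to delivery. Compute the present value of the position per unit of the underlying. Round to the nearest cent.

€5.69

Current fair forward for the remaining 4 months: F = S·e^((r − q)·T), (r − q) = 0.0962 − 0.0052 = 0.0910
F = 125.34 · e^(0.0910 × 4/12) = 125.34 × 1.030798 = 129.2002
Value of long forward = (F − K)·e^(−rT) = (129.2002 − 135.08) · e^(−0.0962·4/12)
= -5.8798 × 0.968442 = -5.69
Short position value = −(long value) = €5.69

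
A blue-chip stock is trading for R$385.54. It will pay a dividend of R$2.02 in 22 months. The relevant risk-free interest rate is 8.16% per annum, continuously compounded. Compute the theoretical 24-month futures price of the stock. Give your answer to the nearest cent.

R$451.84

PV(dividends) I = 2.02·e^(−0.0816·22/12)
I = 1.7393
F = (S − I)·e^(rT) = (385.54 − 1.7393) · e^(0.0816·24/12)
= 383.8007 · e^0.163200 = 383.8007 × 1.177272 = R$451.84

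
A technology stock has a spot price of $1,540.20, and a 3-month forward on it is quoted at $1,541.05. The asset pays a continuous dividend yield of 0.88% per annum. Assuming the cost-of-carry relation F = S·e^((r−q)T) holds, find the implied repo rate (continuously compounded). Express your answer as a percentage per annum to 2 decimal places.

1.10%

From F = S·e^((r−q)T): (r − q) = ln(F/S)/T
ln(1541.05/1540.20) = ln(1.000552) = 0.000552
(r − q) = 0.000552 / (3/12) = 0.002208
r = ln(F/S)/T + q = 0.002208 + 0.0088 = 0.011008
r = 1.10%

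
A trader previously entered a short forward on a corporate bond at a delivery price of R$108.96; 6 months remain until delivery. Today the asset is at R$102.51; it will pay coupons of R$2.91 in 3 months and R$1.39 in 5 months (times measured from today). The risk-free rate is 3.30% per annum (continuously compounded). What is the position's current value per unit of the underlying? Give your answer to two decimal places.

R$8.92

PV(remaining coupons) I = 2.91·e^(−0.0330·3/12) + 1.39·e^(−0.0330·5/12) = 4.2571
Current forward F = (S − I)·e^(rT) = (102.51 − 4.2571)·e^(0.0330·6/12) = 98.2529 × 1.016637 = 99.8875
Value (long) = (F − K)·e^(−rT) = (99.8875 − 108.96) × 0.983635 = -8.9240
Short position value = −(long value) = R$8.92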